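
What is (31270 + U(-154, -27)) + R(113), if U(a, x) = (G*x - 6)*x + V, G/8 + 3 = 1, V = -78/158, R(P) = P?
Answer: 1570560/79 ≈ 19881.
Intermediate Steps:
V = -39/79 (V = -78*1/158 = -39/79 ≈ -0.49367)
G = -16 (G = -24 + 8*1 = -24 + 8 = -16)
U(a, x) = -39/79 + x*(-6 - 16*x) (U(a, x) = (-16*x - 6)*x - 39/79 = (-6 - 16*x)*x - 39/79 = x*(-6 - 16*x) - 39/79 = -39/79 + x*(-6 - 16*x))
(31270 + U(-154, -27)) + R(113) = (31270 + (-39/79 - 16*(-27)**2 - 6*(-27))) + 113 = (31270 + (-39/79 - 16*729 + 162)) + 113 = (31270 + (-39/79 - 11664 + 162)) + 113 = (31270 - 908697/79) + 113 = 1561633/79 + 113 = 1570560/79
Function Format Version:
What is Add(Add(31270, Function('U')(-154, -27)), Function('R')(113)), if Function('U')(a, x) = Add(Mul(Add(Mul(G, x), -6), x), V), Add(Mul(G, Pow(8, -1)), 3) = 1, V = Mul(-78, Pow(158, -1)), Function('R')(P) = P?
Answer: Rational(1570560, 79) ≈ 19881.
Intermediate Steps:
V = Rational(-39, 79) (V = Mul(-78, Rational(1, 158)) = Rational(-39, 79) ≈ -0.49367)
G = -16 (G = Add(-24, Mul(8, 1)) = Add(-24, 8) = -16)
Function('U')(a, x) = Add(Rational(-39, 79), Mul(x, Add(-6, Mul(-16, x)))) (Function('U')(a, x) = Add(Mul(Add(Mul(-16, x), -6), x), Rational(-39, 79)) = Add(Mul(Add(-6, Mul(-16, x)), x), Rational(-39, 79)) = Add(Mul(x, Add(-6, Mul(-16, x))), Rational(-39, 79)) = Add(Rational(-39, 79), Mul(x, Add(-6, Mul(-16, x)))))
Add(Add(31270, Function('U')(-154, -27)), Function('R')(113)) = Add(Add(31270, Add(Rational(-39, 79), Mul(-16, Pow(-27, 2)), Mul(-6, -27))), 113) = Add(Add(31270, Add(Rational(-39, 79), Mul(-16, 729), 162)), 113) = Add(Add(31270, Add(Rational(-39, 79), -11664, 162)), 113) = Add(Add(31270, Rational(-908697, 79)), 113) = Add(Rational(1561633, 79), 113) = Rational(1570560, 79)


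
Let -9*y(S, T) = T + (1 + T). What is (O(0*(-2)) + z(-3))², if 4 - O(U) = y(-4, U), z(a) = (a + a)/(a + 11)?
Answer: 14641/1296 ≈ 11.297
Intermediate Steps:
z(a) = 2*a/(11 + a) (z(a) = (2*a)/(11 + a) = 2*a/(11 + a))
y(S, T) = -⅑ - 2*T/9 (y(S, T) = -(T + (1 + T))/9 = -(1 + 2*T)/9 = -⅑ - 2*T/9)
O(U) = 37/9 + 2*U/9 (O(U) = 4 - (-⅑ - 2*U/9) = 4 + (⅑ + 2*U/9) = 37/9 + 2*U/9)
(O(0*(-2)) + z(-3))² = ((37/9 + 2*(0*(-2))/9) + 2*(-3)/(11 - 3))² = ((37/9 + (2/9)*0) + 2*(-3)/8)² = ((37/9 + 0) + 2*(-3)*(⅛))² = (37/9 - ¾)² = (121/36)² = 14641/1296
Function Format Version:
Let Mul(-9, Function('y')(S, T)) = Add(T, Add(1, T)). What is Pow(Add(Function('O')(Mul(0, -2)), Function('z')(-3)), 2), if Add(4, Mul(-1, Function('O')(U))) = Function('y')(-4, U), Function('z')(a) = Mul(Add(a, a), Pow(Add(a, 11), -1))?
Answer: Rational(14641, 1296) ≈ 11.297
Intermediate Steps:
Function('z')(a) = Mul(2, a, Pow(Add(11, a), -1)) (Function('z')(a) = Mul(Mul(2, a), Pow(Add(11, a), -1)) = Mul(2, a, Pow(Add(11, a), -1)))
Function('y')(S, T) = Add(Rational(-1, 9), Mul(Rational(-2, 9), T)) (Function('y')(S, T) = Mul(Rational(-1, 9), Add(T, Add(1, T))) = Mul(Rational(-1, 9), Add(1, Mul(2, T))) = Add(Rational(-1, 9), Mul(Rational(-2, 9), T)))
Function('O')(U) = Add(Rational(37, 9), Mul(Rational(2, 9), U)) (Function('O')(U) = Add(4, Mul(-1, Add(Rational(-1, 9), Mul(Rational(-2, 9), U)))) = Add(4, Add(Rational(1, 9), Mul(Rational(2, 9), U))) = Add(Rational(37, 9), Mul(Rational(2, 9), U)))
Pow(Add(Function('O')(Mul(0, -2)), Function('z')(-3)), 2) = Pow(Add(Add(Rational(37, 9), Mul(Rational(2, 9), Mul(0, -2))), Mul(2, -3, Pow(Add(11, -3), -1))), 2) = Pow(Add(Add(Rational(37, 9), Mul(Rational(2, 9), 0)), Mul(2, -3, Pow(8, -1))), 2) = Pow(Add(Add(Rational(37, 9), 0), Mul(2, -3, Rational(1, 8))), 2) = Pow(Add(Rational(37, 9), Rational(-3, 4)), 2) = Pow(Rational(121, 36), 2) = Rational(14641, 1296)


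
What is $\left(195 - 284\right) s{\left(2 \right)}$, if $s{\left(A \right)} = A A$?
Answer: $-356$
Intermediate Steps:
$s{\left(A \right)} = A^{2}$
$\left(195 - 284\right) s{\left(2 \right)} = \left(195 - 284\right) 2^{2} = \left(-89\right) 4 = -356$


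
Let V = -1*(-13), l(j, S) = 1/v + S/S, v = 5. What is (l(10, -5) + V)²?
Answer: 5041/25 ≈ 201.64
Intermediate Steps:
l(j, S) = 6/5 (l(j, S) = 1/5 + S/S = 1*(⅕) + 1 = ⅕ + 1 = 6/5)
V = 13
(l(10, -5) + V)² = (6/5 + 13)² = (71/5)² = 5041/25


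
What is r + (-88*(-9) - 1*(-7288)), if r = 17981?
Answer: 26061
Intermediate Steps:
r + (-88*(-9) - 1*(-7288)) = 17981 + (-88*(-9) - 1*(-7288)) = 17981 + (792 + 7288) = 17981 + 8080 = 26061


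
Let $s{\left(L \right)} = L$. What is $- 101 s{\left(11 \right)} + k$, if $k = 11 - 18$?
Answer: $-1118$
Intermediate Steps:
$k = -7$ ($k = 11 - 18 = -7$)
$- 101 s{\left(11 \right)} + k = \left(-101\right) 11 - 7 = -1111 - 7 = -1118$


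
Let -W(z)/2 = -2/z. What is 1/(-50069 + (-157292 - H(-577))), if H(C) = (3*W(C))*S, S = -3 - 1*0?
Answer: -577/119647333 ≈ -4.8225e-6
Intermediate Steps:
S = -3 (S = -3 + 0 = -3)
W(z) = 4/z (W(z) = -(-4)/z = 4/z)
H(C) = -36/C (H(C) = (3*(4/C))*(-3) = (12/C)*(-3) = -36/C)
1/(-50069 + (-157292 - H(-577))) = 1/(-50069 + (-157292 - (-36)/(-577))) = 1/(-50069 + (-157292 - (-36)*(-1)/577)) = 1/(-50069 + (-157292 - 1*36/577)) = 1/(-50069 + (-157292 - 36/577)) = 1/(-50069 - 90757520/577) = 1/(-119647333/577) = -577/119647333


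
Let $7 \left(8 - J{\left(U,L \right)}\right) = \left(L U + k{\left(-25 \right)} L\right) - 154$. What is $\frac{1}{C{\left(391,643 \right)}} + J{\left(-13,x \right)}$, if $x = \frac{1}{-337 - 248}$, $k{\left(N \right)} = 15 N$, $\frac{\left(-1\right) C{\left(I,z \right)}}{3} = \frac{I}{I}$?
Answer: $\frac{121097}{4095} \approx 29.572$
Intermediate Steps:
$C{\left(I,z \right)} = -3$ ($C{\left(I,z \right)} = - 3 \frac{I}{I} = \left(-3\right) 1 = -3$)
$x = - \frac{1}{585}$ ($x = \frac{1}{-585} = - \frac{1}{585} \approx -0.0017094$)
$J{\left(U,L \right)} = 30 + \frac{375 L}{7} - \frac{L U}{7}$ ($J{\left(U,L \right)} = 8 - \frac{\left(L U + 15 \left(-25\right) L\right) - 154}{7} = 8 - \frac{\left(L U - 375 L\right) - 154}{7} = 8 - \frac{\left(- 375 L + L U\right) - 154}{7} = 8 - \frac{-154 - 375 L + L U}{7} = 8 + \left(22 + \frac{375 L}{7} - \frac{L U}{7}\right) = 30 + \frac{375 L}{7} - \frac{L U}{7}$)
$\frac{1}{C{\left(391,643 \right)}} + J{\left(-13,x \right)} = \frac{1}{-3} + \left(30 + \frac{375}{7} \left(- \frac{1}{585}\right) - \left(- \frac{1}{4095}\right) \left(-13\right)\right) = - \frac{1}{3} - - \frac{122462}{4095} = - \frac{1}{3} + \frac{122462}{4095} = \frac{121097}{4095}$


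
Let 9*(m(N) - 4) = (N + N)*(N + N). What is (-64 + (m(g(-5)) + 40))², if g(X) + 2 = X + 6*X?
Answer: 28047616/81 ≈ 3.4627e+5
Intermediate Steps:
g(X) = -2 + 7*X (g(X) = -2 + (X + 6*X) = -2 + 7*X)
m(N) = 4 + 4*N²/9 (m(N) = 4 + ((N + N)*(N + N))/9 = 4 + ((2*N)*(2*N))/9 = 4 + (4*N²)/9 = 4 + 4*N²/9)
(-64 + (m(g(-5)) + 40))² = (-64 + ((4 + 4*(-2 + 7*(-5))²/9) + 40))² = (-64 + ((4 + 4*(-2 - 35)²/9) + 40))² = (-64 + ((4 + (4/9)*(-37)²) + 40))² = (-64 + ((4 + (4/9)*1369) + 40))² = (-64 + ((4 + 5476/9) + 40))² = (-64 + (5512/9 + 40))² = (-64 + 5872/9)² = (5296/9)² = 28047616/81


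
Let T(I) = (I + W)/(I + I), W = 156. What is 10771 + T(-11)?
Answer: 236817/22 ≈ 10764.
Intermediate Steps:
T(I) = (156 + I)/(2*I) (T(I) = (I + 156)/(I + I) = (156 + I)/((2*I)) = (156 + I)*(1/(2*I)) = (156 + I)/(2*I))
10771 + T(-11) = 10771 + (½)*(156 - 11)/(-11) = 10771 + (½)*(-1/11)*145 = 10771 - 145/22 = 236817/22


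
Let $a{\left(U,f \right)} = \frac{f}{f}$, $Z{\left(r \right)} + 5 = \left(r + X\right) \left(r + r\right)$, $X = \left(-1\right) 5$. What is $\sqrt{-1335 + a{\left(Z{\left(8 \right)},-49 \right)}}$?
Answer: $i \sqrt{1334} \approx 36.524 i$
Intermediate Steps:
$X = -5$
$Z{\left(r \right)} = -5 + 2 r \left(-5 + r\right)$ ($Z{\left(r \right)} = -5 + \left(r - 5\right) \left(r + r\right) = -5 + \left(-5 + r\right) 2 r = -5 + 2 r \left(-5 + r\right)$)
$a{\left(U,f \right)} = 1$
$\sqrt{-1335 + a{\left(Z{\left(8 \right)},-49 \right)}} = \sqrt{-1335 + 1} = \sqrt{-1334} = i \sqrt{1334}$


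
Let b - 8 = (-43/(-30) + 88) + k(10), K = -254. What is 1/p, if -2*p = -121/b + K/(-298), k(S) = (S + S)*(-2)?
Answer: 513454/322049 ≈ 1.5943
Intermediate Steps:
k(S) = -4*S (k(S) = (2*S)*(-2) = -4*S)
b = 1723/30 (b = 8 + ((-43/(-30) + 88) - 4*10) = 8 + ((-43*(-1/30) + 88) - 40) = 8 + ((43/30 + 88) - 40) = 8 + (2683/30 - 40) = 8 + 1483/30 = 1723/30 ≈ 57.433)
p = 322049/513454 (p = -(-121/1723/30 - 254/(-298))/2 = -(-121*30/1723 - 254*(-1/298))/2 = -(-3630/1723 + 127/149)/2 = -1/2*(-322049/256727) = 322049/513454 ≈ 0.62722)
1/p = 1/(322049/513454) = 513454/322049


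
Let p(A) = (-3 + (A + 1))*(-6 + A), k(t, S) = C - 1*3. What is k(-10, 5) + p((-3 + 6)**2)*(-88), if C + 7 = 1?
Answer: -1857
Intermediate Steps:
C = -6 (C = -7 + 1 = -6)
k(t, S) = -9 (k(t, S) = -6 - 1*3 = -6 - 3 = -9)
p(A) = (-6 + A)*(-2 + A) (p(A) = (-3 + (1 + A))*(-6 + A) = (-2 + A)*(-6 + A) = (-6 + A)*(-2 + A))
k(-10, 5) + p((-3 + 6)**2)*(-88) = -9 + (12 + ((-3 + 6)**2)**2 - 8*(-3 + 6)**2)*(-88) = -9 + (12 + (3**2)**2 - 8*3**2)*(-88) = -9 + (12 + 9**2 - 8*9)*(-88) = -9 + (12 + 81 - 72)*(-88) = -9 + 21*(-88) = -9 - 1848 = -1857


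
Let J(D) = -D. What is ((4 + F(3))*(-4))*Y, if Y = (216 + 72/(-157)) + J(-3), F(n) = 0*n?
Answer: -548976/157 ≈ -3496.7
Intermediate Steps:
F(n) = 0
Y = 34311/157 (Y = (216 + 72/(-157)) - 1*(-3) = (216 + 72*(-1/157)) + 3 = (216 - 72/157) + 3 = 33840/157 + 3 = 34311/157 ≈ 218.54)
((4 + F(3))*(-4))*Y = ((4 + 0)*(-4))*(34311/157) = (4*(-4))*(34311/157) = -16*34311/157 = -548976/157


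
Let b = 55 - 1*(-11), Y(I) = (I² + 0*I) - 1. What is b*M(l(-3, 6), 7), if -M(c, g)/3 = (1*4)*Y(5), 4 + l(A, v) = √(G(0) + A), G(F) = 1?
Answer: -19008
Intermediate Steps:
Y(I) = -1 + I² (Y(I) = (I² + 0) - 1 = I² - 1 = -1 + I²)
l(A, v) = -4 + √(1 + A)
M(c, g) = -288 (M(c, g) = -3*1*4*(-1 + 5²) = -12*(-1 + 25) = -12*24 = -3*96 = -288)
b = 66 (b = 55 + 11 = 66)
b*M(l(-3, 6), 7) = 66*(-288) = -19008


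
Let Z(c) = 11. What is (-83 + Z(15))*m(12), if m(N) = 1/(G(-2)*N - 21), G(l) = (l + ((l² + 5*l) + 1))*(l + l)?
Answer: -8/35 ≈ -0.22857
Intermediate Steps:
G(l) = 2*l*(1 + l² + 6*l) (G(l) = (l + (1 + l² + 5*l))*(2*l) = (1 + l² + 6*l)*(2*l) = 2*l*(1 + l² + 6*l))
m(N) = 1/(-21 + 28*N) (m(N) = 1/((2*(-2)*(1 + (-2)² + 6*(-2)))*N - 21) = 1/((2*(-2)*(1 + 4 - 12))*N - 21) = 1/((2*(-2)*(-7))*N - 21) = 1/(28*N - 21) = 1/(-21 + 28*N))
(-83 + Z(15))*m(12) = (-83 + 11)*(1/(7*(-3 + 4*12))) = -72/(7*(-3 + 48)) = -72/(7*45) = -72*1/315 = -8/35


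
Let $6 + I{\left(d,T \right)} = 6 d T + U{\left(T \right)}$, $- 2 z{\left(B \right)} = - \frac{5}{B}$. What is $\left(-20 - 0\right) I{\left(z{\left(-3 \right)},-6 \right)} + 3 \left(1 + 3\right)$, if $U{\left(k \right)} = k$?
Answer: $-348$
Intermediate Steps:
$z{\left(B \right)} = \frac{5}{2 B}$ ($z{\left(B \right)} = - \frac{\left(-5\right) \frac{1}{B}}{2} = \frac{5}{2 B}$)
$I{\left(d,T \right)} = -6 + T + 6 T d$ ($I{\left(d,T \right)} = -6 + \left(6 d T + T\right) = -6 + \left(6 T d + T\right) = -6 + \left(T + 6 T d\right) = -6 + T + 6 T d$)
$\left(-20 - 0\right) I{\left(z{\left(-3 \right)},-6 \right)} + 3 \left(1 + 3\right) = \left(-20 - 0\right) \left(-6 - 6 + 6 \left(-6\right) \frac{5}{2 \left(-3\right)}\right) + 3 \left(1 + 3\right) = \left(-20 + 0\right) \left(-6 - 6 + 6 \left(-6\right) \frac{5}{2} \left(- \frac{1}{3}\right)\right) + 3 \cdot 4 = - 20 \left(-6 - 6 + 6 \left(-6\right) \left(- \frac{5}{6}\right)\right) + 12 = - 20 \left(-6 - 6 + 30\right) + 12 = \left(-20\right) 18 + 12 = -360 + 12 = -348$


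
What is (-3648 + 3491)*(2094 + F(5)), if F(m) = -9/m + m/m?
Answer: -1643162/5 ≈ -3.2863e+5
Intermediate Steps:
F(m) = 1 - 9/m (F(m) = -9/m + 1 = 1 - 9/m)
(-3648 + 3491)*(2094 + F(5)) = (-3648 + 3491)*(2094 + (-9 + 5)/5) = -157*(2094 + (⅕)*(-4)) = -157*(2094 - ⅘) = -157*10466/5 = -1643162/5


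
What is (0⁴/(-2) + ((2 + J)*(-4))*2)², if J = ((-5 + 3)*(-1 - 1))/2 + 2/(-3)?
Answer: 6400/9 ≈ 711.11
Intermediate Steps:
J = 4/3 (J = -2*(-2)*(½) + 2*(-⅓) = 4*(½) - ⅔ = 2 - ⅔ = 4/3 ≈ 1.3333)
(0⁴/(-2) + ((2 + J)*(-4))*2)² = (0⁴/(-2) + ((2 + 4/3)*(-4))*2)² = (0*(-½) + ((10/3)*(-4))*2)² = (0 - 40/3*2)² = (0 - 80/3)² = (-80/3)² = 6400/9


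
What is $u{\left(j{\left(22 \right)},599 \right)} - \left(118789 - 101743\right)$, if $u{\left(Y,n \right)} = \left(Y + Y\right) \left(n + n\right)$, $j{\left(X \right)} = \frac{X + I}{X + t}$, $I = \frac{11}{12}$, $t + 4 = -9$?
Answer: $- \frac{295517}{27} \approx -10945.0$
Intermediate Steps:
$t = -13$ ($t = -4 - 9 = -13$)
$I = \frac{11}{12}$ ($I = 11 \cdot \frac{1}{12} = \frac{11}{12} \approx 0.91667$)
$j{\left(X \right)} = \frac{\frac{11}{12} + X}{-13 + X}$ ($j{\left(X \right)} = \frac{X + \frac{11}{12}}{X - 13} = \frac{\frac{11}{12} + X}{-13 + X}$)
$u{\left(Y,n \right)} = 4 Y n$ ($u{\left(Y,n \right)} = 2 Y 2 n = 4 Y n$)
$u{\left(j{\left(22 \right)},599 \right)} - \left(118789 - 101743\right) = 4 \frac{\frac{11}{12} + 22}{-13 + 22} \cdot 599 - \left(118789 - 101743\right) = 4 \cdot \frac{1}{9} \cdot \frac{275}{12} \cdot 599 - \left(118789 - 101743\right) = 4 \cdot \frac{1}{9} \cdot \frac{275}{12} \cdot 599 - 17046 = 4 \cdot \frac{275}{108} \cdot 599 - 17046 = \frac{164725}{27} - 17046 = - \frac{295517}{27}$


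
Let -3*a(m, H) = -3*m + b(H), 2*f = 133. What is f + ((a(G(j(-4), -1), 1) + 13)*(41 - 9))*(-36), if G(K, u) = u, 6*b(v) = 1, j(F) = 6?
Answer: -27387/2 ≈ -13694.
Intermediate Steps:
f = 133/2 (f = (½)*133 = 133/2 ≈ 66.500)
b(v) = ⅙ (b(v) = (⅙)*1 = ⅙)
a(m, H) = -1/18 + m (a(m, H) = -(-3*m + ⅙)/3 = -(⅙ - 3*m)/3 = -1/18 + m)
f + ((a(G(j(-4), -1), 1) + 13)*(41 - 9))*(-36) = 133/2 + (((-1/18 - 1) + 13)*(41 - 9))*(-36) = 133/2 + ((-19/18 + 13)*32)*(-36) = 133/2 + ((215/18)*32)*(-36) = 133/2 + (3440/9)*(-36) = 133/2 - 13760 = -27387/2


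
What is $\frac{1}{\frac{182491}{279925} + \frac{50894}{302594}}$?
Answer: $\frac{42351812725}{34733592302} \approx 1.2193$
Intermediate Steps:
$\frac{1}{\frac{182491}{279925} + \frac{50894}{302594}} = \frac{1}{182491 \cdot \frac{1}{279925} + 50894 \cdot \frac{1}{302594}} = \frac{1}{\frac{182491}{279925} + \frac{25447}{151297}} = \frac{1}{\frac{34733592302}{42351812725}} = \frac{42351812725}{34733592302}$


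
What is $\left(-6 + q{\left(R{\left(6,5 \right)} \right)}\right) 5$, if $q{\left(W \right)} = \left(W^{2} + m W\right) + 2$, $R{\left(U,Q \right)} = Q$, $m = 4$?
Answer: $205$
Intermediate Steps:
$q{\left(W \right)} = 2 + W^{2} + 4 W$ ($q{\left(W \right)} = \left(W^{2} + 4 W\right) + 2 = 2 + W^{2} + 4 W$)
$\left(-6 + q{\left(R{\left(6,5 \right)} \right)}\right) 5 = \left(-6 + \left(2 + 5^{2} + 4 \cdot 5\right)\right) 5 = \left(-6 + \left(2 + 25 + 20\right)\right) 5 = \left(-6 + 47\right) 5 = 41 \cdot 5 = 205$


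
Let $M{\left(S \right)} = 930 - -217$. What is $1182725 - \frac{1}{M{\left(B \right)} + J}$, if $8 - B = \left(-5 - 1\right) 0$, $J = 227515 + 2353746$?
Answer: $\frac{3054278501799}{2582408} \approx 1.1827 \cdot 10^{6}$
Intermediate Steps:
$J = 2581261$
$B = 8$ ($B = 8 - \left(-5 - 1\right) 0 = 8 - \left(-6\right) 0 = 8 - 0 = 8 + 0 = 8$)
$M{\left(S \right)} = 1147$ ($M{\left(S \right)} = 930 + 217 = 1147$)
$1182725 - \frac{1}{M{\left(B \right)} + J} = 1182725 - \frac{1}{1147 + 2581261} = 1182725 - \frac{1}{2582408} = \frac{3054278501799}{2582408}$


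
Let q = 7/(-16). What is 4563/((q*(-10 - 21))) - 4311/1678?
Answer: 121571937/364126 ≈ 333.87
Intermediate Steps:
q = -7/16 (q = 7*(-1/16) = -7/16 ≈ -0.43750)
4563/((q*(-10 - 21))) - 4311/1678 = 4563/((-7*(-10 - 21)/16)) - 4311/1678 = 4563/((-7/16*(-31))) - 4311*1/1678 = 4563/(217/16) - 4311/1678 = 4563*(16/217) - 4311/1678 = 73008/217 - 4311/1678 = 121571937/364126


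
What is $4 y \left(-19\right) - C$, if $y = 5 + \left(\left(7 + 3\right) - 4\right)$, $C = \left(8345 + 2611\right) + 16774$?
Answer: $-28566$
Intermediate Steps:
$C = 27730$ ($C = 10956 + 16774 = 27730$)
$y = 11$ ($y = 5 + \left(10 - 4\right) = 5 + 6 = 11$)
$4 y \left(-19\right) - C = 4 \cdot 11 \left(-19\right) - 27730 = 44 \left(-19\right) - 27730 = -836 - 27730 = -28566$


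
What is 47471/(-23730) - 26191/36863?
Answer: -2371435903/874758990 ≈ -2.7110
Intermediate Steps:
47471/(-23730) - 26191/36863 = 47471*(-1/23730) - 26191*1/36863 = -47471/23730 - 26191/36863 = -2371435903/874758990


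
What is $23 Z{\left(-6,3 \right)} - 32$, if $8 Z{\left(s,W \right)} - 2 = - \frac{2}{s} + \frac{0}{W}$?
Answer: $- \frac{607}{24} \approx -25.292$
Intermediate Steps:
$Z{\left(s,W \right)} = \frac{1}{4} - \frac{1}{4 s}$ ($Z{\left(s,W \right)} = \frac{1}{4} + \frac{- \frac{2}{s} + \frac{0}{W}}{8} = \frac{1}{4} + \frac{- \frac{2}{s} + 0}{8} = \frac{1}{4} + \frac{\left(-2\right) \frac{1}{s}}{8} = \frac{1}{4} - \frac{1}{4 s}$)
$23 Z{\left(-6,3 \right)} - 32 = 23 \frac{-1 - 6}{4 \left(-6\right)} - 32 = 23 \cdot \frac{1}{4} \left(- \frac{1}{6}\right) \left(-7\right) - 32 = 23 \cdot \frac{7}{24} - 32 = \frac{161}{24} - 32 = - \frac{607}{24}$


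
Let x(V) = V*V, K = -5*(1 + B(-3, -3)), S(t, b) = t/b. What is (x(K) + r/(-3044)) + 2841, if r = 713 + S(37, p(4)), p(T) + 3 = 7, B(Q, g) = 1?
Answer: 35806727/12176 ≈ 2940.8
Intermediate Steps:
p(T) = 4 (p(T) = -3 + 7 = 4)
K = -10 (K = -5*(1 + 1) = -5*2 = -10)
x(V) = V²
r = 2889/4 (r = 713 + 37/4 = 2889/4 ≈ 722.25)
(x(K) + r/(-3044)) + 2841 = ((-10)² + (2889/4)/(-3044)) + 2841 = (100 + (2889/4)*(-1/3044)) + 2841 = (100 - 2889/12176) + 2841 = 1214711/12176 + 2841 = 35806727/12176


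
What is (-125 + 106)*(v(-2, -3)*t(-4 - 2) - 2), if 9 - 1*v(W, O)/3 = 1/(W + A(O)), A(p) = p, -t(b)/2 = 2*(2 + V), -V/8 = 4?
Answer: -62890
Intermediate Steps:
V = -32 (V = -8*4 = -32)
t(b) = 120 (t(b) = -4*(2 - 32) = -4*(-30) = -2*(-60) = 120)
v(W, O) = 27 - 3/(O + W) (v(W, O) = 27 - 3/(W + O) = 27 - 3/(O + W))
(-125 + 106)*(v(-2, -3)*t(-4 - 2) - 2) = (-125 + 106)*((3*(-1 + 9*(-3) + 9*(-2))/(-3 - 2))*120 - 2) = -19*((3*(-1 - 27 - 18)/(-5))*120 - 2) = -19*((3*(-⅕)*(-46))*120 - 2) = -19*((138/5)*120 - 2) = -19*(3312 - 2) = -19*3310 = -62890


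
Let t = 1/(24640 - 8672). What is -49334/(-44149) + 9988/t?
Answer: 414191336150/2597 ≈ 1.5949e+8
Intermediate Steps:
t = 1/15968 ≈ 6.2625e-5
-49334/(-44149) + 9988/t = -49334/(-44149) + 9988/(1/15968) = -49334*(-1/44149) + 9988*15968 = 2902/2597 + 159488384 = 414191336150/2597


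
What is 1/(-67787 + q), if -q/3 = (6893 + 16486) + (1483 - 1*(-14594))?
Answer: -1/186155 ≈ -5.3719e-6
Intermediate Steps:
q = -118368 (q = -3*((6893 + 16486) + (1483 - 1*(-14594))) = -3*(23379 + (1483 + 14594)) = -3*(23379 + 16077) = -3*39456 = -118368)
1/(-67787 + q) = 1/(-67787 - 118368) = 1/(-186155) = -1/186155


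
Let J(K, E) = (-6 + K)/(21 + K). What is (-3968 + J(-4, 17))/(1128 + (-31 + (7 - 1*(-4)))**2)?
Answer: -33733/12988 ≈ -2.5972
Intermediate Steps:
J(K, E) = (-6 + K)/(21 + K)
(-3968 + J(-4, 17))/(1128 + (-31 + (7 - 1*(-4)))**2) = (-3968 + (-6 - 4)/(21 - 4))/(1128 + (-31 + (7 - 1*(-4)))**2) = (-3968 - 10/17)/(1128 + (-31 + (7 + 4))**2) = (-3968 + (1/17)*(-10))/(1128 + (-31 + 11)**2) = (-3968 - 10/17)/(1128 + (-20)**2) = -67466/(17*(1128 + 400)) = -67466/17/1528 = -67466/17*1/1528 = -33733/12988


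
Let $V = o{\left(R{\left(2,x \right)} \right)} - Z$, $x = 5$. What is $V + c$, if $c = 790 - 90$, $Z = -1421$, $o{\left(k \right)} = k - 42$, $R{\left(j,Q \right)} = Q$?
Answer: $2084$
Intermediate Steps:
$o{\left(k \right)} = -42 + k$
$V = 1384$ ($V = \left(-42 + 5\right) - -1421 = -37 + 1421 = 1384$)
$c = 700$
$V + c = 1384 + 700 = 2084$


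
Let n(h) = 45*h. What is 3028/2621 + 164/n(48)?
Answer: 1742581/1415340 ≈ 1.2312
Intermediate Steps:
3028/2621 + 164/n(48) = 3028/2621 + 164/((45*48)) = 3028*(1/2621) + 164/2160 = 3028/2621 + 164*(1/2160) = 3028/2621 + 41/540 = 1742581/1415340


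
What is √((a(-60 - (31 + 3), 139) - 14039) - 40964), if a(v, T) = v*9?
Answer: I*√55849 ≈ 236.32*I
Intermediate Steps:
a(v, T) = 9*v
√((a(-60 - (31 + 3), 139) - 14039) - 40964) = √((9*(-60 - (31 + 3)) - 14039) - 40964) = √((9*(-60 - 1*34) - 14039) - 40964) = √((9*(-60 - 34) - 14039) - 40964) = √((9*(-94) - 14039) - 40964) = √((-846 - 14039) - 40964) = √(-14885 - 40964) = √(-55849) = I*√55849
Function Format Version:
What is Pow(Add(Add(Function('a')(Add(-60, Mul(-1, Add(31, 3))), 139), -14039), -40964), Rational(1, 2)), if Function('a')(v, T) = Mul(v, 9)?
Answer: Mul(I, Pow(55849, Rational(1, 2))) ≈ Mul(236.32, I)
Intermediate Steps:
Function('a')(v, T) = Mul(9, v)
Pow(Add(Add(Function('a')(Add(-60, Mul(-1, Add(31, 3))), 139), -14039), -40964), Rational(1, 2)) = Pow(Add(Add(Mul(9, Add(-60, Mul(-1, Add(31, 3)))), -14039), -40964), Rational(1, 2)) = Pow(Add(Add(Mul(9, Add(-60, Mul(-1, 34))), -14039), -40964), Rational(1, 2)) = Pow(Add(Add(Mul(9, Add(-60, -34)), -14039), -40964), Rational(1, 2)) = Pow(Add(Add(Mul(9, -94), -14039), -40964), Rational(1, 2)) = Pow(Add(Add(-846, -14039), -40964), Rational(1, 2)) = Pow(Add(-14885, -40964), Rational(1, 2)) = Pow(-55849, Rational(1, 2)) = Mul(I, Pow(55849, Rational(1, 2)))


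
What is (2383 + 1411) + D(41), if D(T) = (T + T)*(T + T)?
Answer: 10518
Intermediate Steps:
D(T) = 4*T² (D(T) = (2*T)*(2*T) = 4*T²)
(2383 + 1411) + D(41) = (2383 + 1411) + 4*41² = 3794 + 4*1681 = 3794 + 6724 = 10518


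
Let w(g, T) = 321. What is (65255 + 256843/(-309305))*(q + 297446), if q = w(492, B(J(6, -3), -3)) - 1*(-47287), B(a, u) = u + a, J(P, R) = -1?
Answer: 6964377027350328/309305 ≈ 2.2516e+10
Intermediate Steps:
B(a, u) = a + u
q = 47608 (q = 321 - 1*(-47287) = 321 + 47287 = 47608)
(65255 + 256843/(-309305))*(q + 297446) = (65255 + 256843/(-309305))*(47608 + 297446) = (65255 + 256843*(-1/309305))*345054 = (65255 - 256843/309305)*345054 = (20183440932/309305)*345054 = 6964377027350328/309305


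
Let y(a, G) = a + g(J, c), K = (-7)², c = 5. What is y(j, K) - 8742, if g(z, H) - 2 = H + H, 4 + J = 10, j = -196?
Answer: -8926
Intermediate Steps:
K = 49
J = 6 (J = -4 + 10 = 6)
g(z, H) = 2 + 2*H (g(z, H) = 2 + (H + H) = 2 + 2*H)
y(a, G) = 12 + a (y(a, G) = a + (2 + 2*5) = a + (2 + 10) = a + 12 = 12 + a)
y(j, K) - 8742 = (12 - 196) - 8742 = -184 - 8742 = -8926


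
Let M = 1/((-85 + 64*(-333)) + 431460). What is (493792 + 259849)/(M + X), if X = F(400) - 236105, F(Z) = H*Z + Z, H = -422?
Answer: -309040289383/165872533814 ≈ -1.8631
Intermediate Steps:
F(Z) = -421*Z (F(Z) = -422*Z + Z = -421*Z)
X = -404505 (X = -421*400 - 236105 = -168400 - 236105 = -404505)
M = 1/410063 (M = 1/((-85 - 21312) + 431460) = 1/(-21397 + 431460) = 1/410063 ≈ 2.4386e-6)
(493792 + 259849)/(M + X) = (493792 + 259849)/(1/410063 - 404505) = 753641/(-165872533814/410063) = 753641*(-410063/165872533814) = -309040289383/165872533814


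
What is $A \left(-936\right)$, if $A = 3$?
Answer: $-2808$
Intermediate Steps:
$A \left(-936\right) = 3 \left(-936\right) = -2808$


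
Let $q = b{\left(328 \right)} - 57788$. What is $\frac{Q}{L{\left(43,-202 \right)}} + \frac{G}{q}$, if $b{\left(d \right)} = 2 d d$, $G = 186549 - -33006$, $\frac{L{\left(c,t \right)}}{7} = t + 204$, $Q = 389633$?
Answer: $\frac{2044117177}{73444} \approx 27832.0$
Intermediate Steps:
$L{\left(c,t \right)} = 1428 + 7 t$ ($L{\left(c,t \right)} = 7 \left(t + 204\right) = 7 \left(204 + t\right) = 1428 + 7 t$)
$G = 219555$ ($G = 186549 + 33006 = 219555$)
$b{\left(d \right)} = 2 d^{2}$
$q = 157380$ ($q = 2 \cdot 328^{2} - 57788 = 2 \cdot 107584 - 57788 = 215168 - 57788 = 157380$)
$\frac{Q}{L{\left(43,-202 \right)}} + \frac{G}{q} = \frac{389633}{1428 + 7 \left(-202\right)} + \frac{219555}{157380} = \frac{389633}{1428 - 1414} + 219555 \cdot \frac{1}{157380} = \frac{389633}{14} + \frac{14637}{10492} = \frac{2044117177}{73444}$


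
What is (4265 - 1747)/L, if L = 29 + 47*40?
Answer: 2518/1909 ≈ 1.3190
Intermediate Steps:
L = 1909 (L = 29 + 1880 = 1909)
(4265 - 1747)/L = (4265 - 1747)/1909 = 2518*(1/1909) = 2518/1909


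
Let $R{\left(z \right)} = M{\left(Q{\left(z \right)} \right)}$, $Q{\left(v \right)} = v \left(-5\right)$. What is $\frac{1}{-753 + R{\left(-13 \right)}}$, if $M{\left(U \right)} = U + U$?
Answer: $- \frac{1}{623} \approx -0.0016051$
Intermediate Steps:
$Q{\left(v \right)} = - 5 v$
$M{\left(U \right)} = 2 U$
$R{\left(z \right)} = - 10 z$ ($R{\left(z \right)} = 2 \left(- 5 z\right) = - 10 z$)
$\frac{1}{-753 + R{\left(-13 \right)}} = \frac{1}{-753 - -130} = \frac{1}{-753 + 130} = \frac{1}{-623} = - \frac{1}{623}$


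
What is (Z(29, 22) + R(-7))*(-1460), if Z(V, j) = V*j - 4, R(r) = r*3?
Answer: -894980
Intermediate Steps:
R(r) = 3*r
Z(V, j) = -4 + V*j
(Z(29, 22) + R(-7))*(-1460) = ((-4 + 29*22) + 3*(-7))*(-1460) = ((-4 + 638) - 21)*(-1460) = (634 - 21)*(-1460) = 613*(-1460) = -894980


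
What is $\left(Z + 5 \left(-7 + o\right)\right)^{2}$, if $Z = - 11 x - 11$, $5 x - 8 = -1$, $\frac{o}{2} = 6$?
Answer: $\frac{49}{25} \approx 1.96$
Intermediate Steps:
$o = 12$ ($o = 2 \cdot 6 = 12$)
$x = \frac{7}{5}$ ($x = \frac{8}{5} + \frac{1}{5} \left(-1\right) = \frac{8}{5} - \frac{1}{5} = \frac{7}{5} \approx 1.4$)
$Z = - \frac{132}{5}$ ($Z = \left(-11\right) \frac{7}{5} - 11 = - \frac{77}{5} - 11 = - \frac{132}{5} \approx -26.4$)
$\left(Z + 5 \left(-7 + o\right)\right)^{2} = \left(- \frac{132}{5} + 5 \left(-7 + 12\right)\right)^{2} = \left(- \frac{132}{5} + 5 \cdot 5\right)^{2} = \left(- \frac{132}{5} + 25\right)^{2} = \left(- \frac{7}{5}\right)^{2} = \frac{49}{25}$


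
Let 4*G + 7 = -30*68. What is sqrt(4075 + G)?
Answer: sqrt(14253)/2 ≈ 59.693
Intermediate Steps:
G = -2047/4 (G = -7/4 + (-30*68)/4 = -7/4 + (1/4)*(-2040) = -7/4 - 510 = -2047/4 ≈ -511.75)
sqrt(4075 + G) = sqrt(4075 - 2047/4) = sqrt(14253/4) = sqrt(14253)/2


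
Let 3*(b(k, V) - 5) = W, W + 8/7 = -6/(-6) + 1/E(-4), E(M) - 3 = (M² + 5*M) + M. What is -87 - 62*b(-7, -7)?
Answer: -13647/35 ≈ -389.91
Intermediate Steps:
E(M) = 3 + M² + 6*M (E(M) = 3 + ((M² + 5*M) + M) = 3 + (M² + 6*M) = 3 + M² + 6*M)
W = -12/35 (W = -8/7 + (-6/(-6) + 1/(3 + (-4)² + 6*(-4))) = -8/7 + (-6*(-⅙) + 1/(3 + 16 - 24)) = -8/7 + (1 + 1/(-5)) = -8/7 + (1 + 1*(-⅕)) = -8/7 + (1 - ⅕) = -8/7 + ⅘ = -12/35 ≈ -0.34286)
b(k, V) = 171/35 (b(k, V) = 5 + (⅓)*(-12/35) = 5 - 4/35 = 171/35)
-87 - 62*b(-7, -7) = -87 - 62*171/35 = -87 - 10602/35 = -13647/35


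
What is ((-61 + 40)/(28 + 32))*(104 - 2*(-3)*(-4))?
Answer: -28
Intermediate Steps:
((-61 + 40)/(28 + 32))*(104 - 2*(-3)*(-4)) = (-21/60)*(104 + 6*(-4)) = (-21*1/60)*(104 - 24) = -7/20*80 = -28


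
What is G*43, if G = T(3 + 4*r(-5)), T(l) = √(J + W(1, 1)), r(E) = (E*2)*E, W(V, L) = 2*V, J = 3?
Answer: 43*√5 ≈ 96.151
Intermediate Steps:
r(E) = 2*E² (r(E) = (2*E)*E = 2*E²)
T(l) = √5 (T(l) = √(3 + 2*1) = √(3 + 2) = √5)
G = √5 ≈ 2.2361
G*43 = √5*43 = 43*√5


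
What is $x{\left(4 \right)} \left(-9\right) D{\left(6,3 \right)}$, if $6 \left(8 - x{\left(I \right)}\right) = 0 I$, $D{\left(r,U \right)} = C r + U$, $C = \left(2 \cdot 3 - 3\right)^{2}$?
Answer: $-4104$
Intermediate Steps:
$C = 9$ ($C = \left(6 - 3\right)^{2} = 3^{2} = 9$)
$D{\left(r,U \right)} = U + 9 r$ ($D{\left(r,U \right)} = 9 r + U = U + 9 r$)
$x{\left(I \right)} = 8$ ($x{\left(I \right)} = 8 - \frac{0 I}{6} = 8 - 0 = 8 + 0 = 8$)
$x{\left(4 \right)} \left(-9\right) D{\left(6,3 \right)} = 8 \left(-9\right) \left(3 + 9 \cdot 6\right) = - 72 \left(3 + 54\right) = \left(-72\right) 57 = -4104$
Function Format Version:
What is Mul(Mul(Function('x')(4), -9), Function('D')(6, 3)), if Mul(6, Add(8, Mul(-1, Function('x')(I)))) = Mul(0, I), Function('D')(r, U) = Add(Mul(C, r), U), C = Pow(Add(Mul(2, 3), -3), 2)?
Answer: -4104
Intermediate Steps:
C = 9 (C = Pow(Add(6, -3), 2) = Pow(3, 2) = 9)
Function('D')(r, U) = Add(U, Mul(9, r)) (Function('D')(r, U) = Add(Mul(9, r), U) = Add(U, Mul(9, r)))
Function('x')(I) = 8 (Function('x')(I) = Add(8, Mul(Rational(-1, 6), Mul(0, I))) = Add(8, Mul(Rational(-1, 6), 0)) = Add(8, 0) = 8)
Mul(Mul(Function('x')(4), -9), Function('D')(6, 3)) = Mul(Mul(8, -9), Add(3, Mul(9, 6))) = Mul(-72, Add(3, 54)) = Mul(-72, 57) = -4104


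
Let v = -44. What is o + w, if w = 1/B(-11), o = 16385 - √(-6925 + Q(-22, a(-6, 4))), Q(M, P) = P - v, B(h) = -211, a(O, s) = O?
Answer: 3457234/211 - I*√6887 ≈ 16385.0 - 82.988*I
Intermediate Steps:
Q(M, P) = 44 + P (Q(M, P) = P - 1*(-44) = P + 44 = 44 + P)
o = 16385 - I*√6887 (o = 16385 - √(-6925 + (44 - 6)) = 16385 - √(-6925 + 38) = 16385 - √(-6887) = 16385 - I*√6887 ≈ 16385.0 - 82.988*I)
w = -1/211 (w = 1/(-211) = -1/211 ≈ -0.0047393)
o + w = (16385 - I*√6887) - 1/211 = 3457234/211 - I*√6887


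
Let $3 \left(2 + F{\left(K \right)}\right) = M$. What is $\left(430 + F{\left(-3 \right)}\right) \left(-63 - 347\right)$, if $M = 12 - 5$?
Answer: $- \frac{529310}{3} \approx -1.7644 \cdot 10^{5}$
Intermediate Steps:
$M = 7$
$F{\left(K \right)} = \frac{1}{3}$ ($F{\left(K \right)} = -2 + \frac{1}{3} \cdot 7 = -2 + \frac{7}{3} = \frac{1}{3}$)
$\left(430 + F{\left(-3 \right)}\right) \left(-63 - 347\right) = \left(430 + \frac{1}{3}\right) \left(-63 - 347\right) = \frac{1291}{3} \left(-410\right) = - \frac{529310}{3}$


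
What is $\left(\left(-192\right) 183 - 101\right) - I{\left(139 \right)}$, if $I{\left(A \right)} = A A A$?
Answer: $-2720856$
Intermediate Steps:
$I{\left(A \right)} = A^{3}$ ($I{\left(A \right)} = A^{2} A = A^{3}$)
$\left(\left(-192\right) 183 - 101\right) - I{\left(139 \right)} = \left(\left(-192\right) 183 - 101\right) - 139^{3} = \left(-35136 - 101\right) - 2685619 = -35237 - 2685619 = -2720856$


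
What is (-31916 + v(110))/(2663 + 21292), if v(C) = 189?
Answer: -31727/23955 ≈ -1.3244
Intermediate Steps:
(-31916 + v(110))/(2663 + 21292) = (-31916 + 189)/(2663 + 21292) = -31727/23955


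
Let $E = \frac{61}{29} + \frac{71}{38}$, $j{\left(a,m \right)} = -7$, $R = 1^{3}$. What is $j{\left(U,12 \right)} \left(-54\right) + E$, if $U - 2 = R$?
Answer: $\frac{420933}{1102} \approx 381.97$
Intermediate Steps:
$R = 1$
$U = 3$ ($U = 2 + 1 = 3$)
$E = \frac{4377}{1102}$ ($E = 61 \cdot \frac{1}{29} + 71 \cdot \frac{1}{38} = \frac{61}{29} + \frac{71}{38} = \frac{4377}{1102} \approx 3.9719$)
$j{\left(U,12 \right)} \left(-54\right) + E = \left(-7\right) \left(-54\right) + \frac{4377}{1102} = 378 + \frac{4377}{1102} = \frac{420933}{1102}$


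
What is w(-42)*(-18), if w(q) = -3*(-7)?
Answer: -378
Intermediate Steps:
w(q) = 21
w(-42)*(-18) = 21*(-18) = -378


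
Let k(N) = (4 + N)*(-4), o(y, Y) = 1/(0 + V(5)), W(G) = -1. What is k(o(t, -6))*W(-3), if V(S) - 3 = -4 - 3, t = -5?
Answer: 15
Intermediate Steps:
V(S) = -4 (V(S) = 3 + (-4 - 3) = 3 - 7 = -4)
o(y, Y) = -1/4 (o(y, Y) = 1/(0 - 4) = 1/(-4) = -1/4)
k(N) = -16 - 4*N
k(o(t, -6))*W(-3) = (-16 - 4*(-1/4))*(-1) = (-16 + 1)*(-1) = -15*(-1) = 15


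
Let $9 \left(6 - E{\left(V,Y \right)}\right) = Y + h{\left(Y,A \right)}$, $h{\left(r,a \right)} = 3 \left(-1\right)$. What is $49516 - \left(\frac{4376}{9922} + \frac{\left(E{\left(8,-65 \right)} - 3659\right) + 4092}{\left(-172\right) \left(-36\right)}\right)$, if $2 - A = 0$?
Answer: $\frac{13689378690605}{276466608} \approx 49516.0$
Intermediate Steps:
$A = 2$ ($A = 2 - 0 = 2 + 0 = 2$)
$h{\left(r,a \right)} = -3$
$E{\left(V,Y \right)} = \frac{19}{3} - \frac{Y}{9}$ ($E{\left(V,Y \right)} = 6 - \frac{Y - 3}{9} = 6 - \frac{-3 + Y}{9} = 6 - \left(- \frac{1}{3} + \frac{Y}{9}\right) = \frac{19}{3} - \frac{Y}{9}$)
$49516 - \left(\frac{4376}{9922} + \frac{\left(E{\left(8,-65 \right)} - 3659\right) + 4092}{\left(-172\right) \left(-36\right)}\right) = 49516 - \left(\frac{4376}{9922} + \frac{\left(\left(\frac{19}{3} - - \frac{65}{9}\right) - 3659\right) + 4092}{\left(-172\right) \left(-36\right)}\right) = 49516 - \left(4376 \cdot \frac{1}{9922} + \frac{\left(\left(\frac{19}{3} + \frac{65}{9}\right) - 3659\right) + 4092}{6192}\right) = 49516 - \left(\frac{2188}{4961} + \left(\left(\frac{122}{9} - 3659\right) + 4092\right) \frac{1}{6192}\right) = 49516 - \left(\frac{2188}{4961} + \left(- \frac{32809}{9} + 4092\right) \frac{1}{6192}\right) = 49516 - \left(\frac{2188}{4961} + \frac{4019}{9} \cdot \frac{1}{6192}\right) = 49516 - \left(\frac{2188}{4961} + \frac{4019}{55728}\right) = 49516 - \frac{141871123}{276466608} = \frac{13689378690605}{276466608}$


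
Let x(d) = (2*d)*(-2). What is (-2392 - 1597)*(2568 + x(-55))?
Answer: -11121332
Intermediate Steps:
x(d) = -4*d
(-2392 - 1597)*(2568 + x(-55)) = (-2392 - 1597)*(2568 - 4*(-55)) = -3989*(2568 + 220) = -3989*2788 = -11121332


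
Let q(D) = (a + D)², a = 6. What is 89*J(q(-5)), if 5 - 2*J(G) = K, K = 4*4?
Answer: -979/2 ≈ -489.50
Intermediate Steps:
K = 16
q(D) = (6 + D)²
J(G) = -11/2 (J(G) = 5/2 - ½*16 = 5/2 - 8 = -11/2)
89*J(q(-5)) = 89*(-11/2) = -979/2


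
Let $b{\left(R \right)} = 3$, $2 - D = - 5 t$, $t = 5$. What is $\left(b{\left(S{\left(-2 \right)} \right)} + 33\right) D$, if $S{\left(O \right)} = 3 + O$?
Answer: $972$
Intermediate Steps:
$D = 27$ ($D = 2 - \left(-5\right) 5 = 2 - -25 = 2 + 25 = 27$)
$\left(b{\left(S{\left(-2 \right)} \right)} + 33\right) D = \left(3 + 33\right) 27 = 36 \cdot 27 = 972$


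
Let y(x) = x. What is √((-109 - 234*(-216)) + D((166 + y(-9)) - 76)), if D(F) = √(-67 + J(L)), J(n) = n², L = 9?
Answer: √(50435 + √14) ≈ 224.59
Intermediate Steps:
D(F) = √14 (D(F) = √(-67 + 9²) = √(-67 + 81) = √14)
√((-109 - 234*(-216)) + D((166 + y(-9)) - 76)) = √((-109 - 234*(-216)) + √14) = √((-109 + 50544) + √14) = √(50435 + √14)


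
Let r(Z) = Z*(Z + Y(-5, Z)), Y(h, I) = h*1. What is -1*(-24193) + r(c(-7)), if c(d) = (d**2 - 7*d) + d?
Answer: 32019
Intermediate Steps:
Y(h, I) = h
c(d) = d**2 - 6*d
r(Z) = Z*(-5 + Z) (r(Z) = Z*(Z - 5) = Z*(-5 + Z))
-1*(-24193) + r(c(-7)) = -1*(-24193) + (-7*(-6 - 7))*(-5 - 7*(-6 - 7)) = 24193 + (-7*(-13))*(-5 - 7*(-13)) = 24193 + 91*(-5 + 91) = 24193 + 91*86 = 24193 + 7826 = 32019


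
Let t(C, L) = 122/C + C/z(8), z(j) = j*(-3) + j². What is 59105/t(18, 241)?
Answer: 10638900/1301 ≈ 8177.5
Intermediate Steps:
z(j) = j² - 3*j (z(j) = -3*j + j² = j² - 3*j)
t(C, L) = 122/C + C/40 (t(C, L) = 122/C + C/((8*(-3 + 8))) = 122/C + C/((8*5)) = 122/C + C/40)
59105/t(18, 241) = 59105/(122/18 + (1/40)*18) = 59105/(122*(1/18) + 9/20) = 59105/(61/9 + 9/20) = 59105/(1301/180) = 59105*(180/1301) = 10638900/1301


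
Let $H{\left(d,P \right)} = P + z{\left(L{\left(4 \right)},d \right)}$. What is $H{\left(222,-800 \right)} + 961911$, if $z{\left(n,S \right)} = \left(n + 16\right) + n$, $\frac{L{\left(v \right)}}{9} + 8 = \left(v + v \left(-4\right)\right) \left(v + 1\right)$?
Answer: $959903$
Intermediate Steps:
$L{\left(v \right)} = -72 - 27 v \left(1 + v\right)$ ($L{\left(v \right)} = -72 + 9 \left(v + v \left(-4\right)\right) \left(v + 1\right) = -72 + 9 \left(v - 4 v\right) \left(1 + v\right) = -72 + 9 - 3 v \left(1 + v\right) = -72 + 9 \left(- 3 v \left(1 + v\right)\right) = -72 - 27 v \left(1 + v\right)$)
$z{\left(n,S \right)} = 16 + 2 n$ ($z{\left(n,S \right)} = \left(16 + n\right) + n = 16 + 2 n$)
$H{\left(d,P \right)} = -1208 + P$ ($H{\left(d,P \right)} = P + \left(16 + 2 \left(-72 - 108 - 27 \cdot 4^{2}\right)\right) = P + \left(16 + 2 \left(-72 - 108 - 432\right)\right) = P + \left(16 + 2 \left(-612\right)\right) = P + \left(16 - 1224\right) = P - 1208 = -1208 + P$)
$H{\left(222,-800 \right)} + 961911 = \left(-1208 - 800\right) + 961911 = -2008 + 961911 = 959903$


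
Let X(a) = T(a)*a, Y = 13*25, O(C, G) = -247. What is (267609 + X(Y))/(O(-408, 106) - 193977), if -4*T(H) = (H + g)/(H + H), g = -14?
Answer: -2140561/1553792 ≈ -1.3776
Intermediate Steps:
T(H) = -(-14 + H)/(8*H) (T(H) = -(H - 14)/(4*(H + H)) = -(-14 + H)/(4*(2*H)) = -(-14 + H)*1/(2*H)/4 = -(-14 + H)/(8*H))
Y = 325
X(a) = 7/4 - a/8 (X(a) = ((14 - a)/(8*a))*a = 7/4 - a/8)
(267609 + X(Y))/(O(-408, 106) - 193977) = (267609 + (7/4 - 1/8*325))/(-247 - 193977) = (267609 + (7/4 - 325/8))/(-194224) = (267609 - 311/8)*(-1/194224) = (2140561/8)*(-1/194224) = -2140561/1553792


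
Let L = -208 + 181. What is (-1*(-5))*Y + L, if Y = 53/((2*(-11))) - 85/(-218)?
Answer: -44478/1199 ≈ -37.096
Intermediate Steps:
L = -27
Y = -2421/1199 (Y = 53/(-22) - 85*(-1/218) = 53*(-1/22) + 85/218 = -53/22 + 85/218 = -2421/1199 ≈ -2.0192)
(-1*(-5))*Y + L = -1*(-5)*(-2421/1199) - 27 = 5*(-2421/1199) - 27 = -12105/1199 - 27 = -44478/1199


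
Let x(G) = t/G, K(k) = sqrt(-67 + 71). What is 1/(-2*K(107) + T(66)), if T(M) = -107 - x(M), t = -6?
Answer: -11/1220 ≈ -0.0090164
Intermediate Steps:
K(k) = 2 (K(k) = sqrt(4) = 2)
x(G) = -6/G
T(M) = -107 + 6/M (T(M) = -107 - (-6)/M = -107 + 6/M)
1/(-2*K(107) + T(66)) = 1/(-2*2 + (-107 + 6/66)) = 1/(-4 + (-107 + 6*(1/66))) = 1/(-4 + (-107 + 1/11)) = 1/(-4 - 1176/11) = 1/(-1220/11) = -11/1220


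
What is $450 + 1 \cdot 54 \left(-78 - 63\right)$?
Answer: $-7164$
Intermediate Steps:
$450 + 1 \cdot 54 \left(-78 - 63\right) = 450 + 54 \left(-141\right) = 450 - 7614 = -7164$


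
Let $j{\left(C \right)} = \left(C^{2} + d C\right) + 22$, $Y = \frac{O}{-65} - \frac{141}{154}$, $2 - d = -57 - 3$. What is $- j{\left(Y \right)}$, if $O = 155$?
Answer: $\frac{688258731}{4008004} \approx 171.72$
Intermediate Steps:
$d = 62$ ($d = 2 - \left(-57 - 3\right) = 2 - -60 = 2 + 60 = 62$)
$Y = - \frac{6607}{2002}$ ($Y = \frac{155}{-65} - \frac{141}{154} = 155 \left(- \frac{1}{65}\right) - \frac{141}{154} = - \frac{31}{13} - \frac{141}{154} = - \frac{6607}{2002} \approx -3.3002$)
$j{\left(C \right)} = 22 + C^{2} + 62 C$ ($j{\left(C \right)} = \left(C^{2} + 62 C\right) + 22 = 22 + C^{2} + 62 C$)
$- j{\left(Y \right)} = - (22 + \left(- \frac{6607}{2002}\right)^{2} + 62 \left(- \frac{6607}{2002}\right)) = - (22 + \frac{43652449}{4008004} - \frac{204817}{1001}) = \left(-1\right) \left(- \frac{688258731}{4008004}\right) = \frac{688258731}{4008004}$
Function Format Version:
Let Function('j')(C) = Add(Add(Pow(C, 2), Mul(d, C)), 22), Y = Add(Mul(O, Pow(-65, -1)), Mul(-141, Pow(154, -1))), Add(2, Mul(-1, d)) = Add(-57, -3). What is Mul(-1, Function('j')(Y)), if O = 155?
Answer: Rational(688258731, 4008004) ≈ 171.72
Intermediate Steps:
d = 62 (d = Add(2, Mul(-1, Add(-57, -3))) = Add(2, Mul(-1, -60)) = Add(2, 60) = 62)
Y = Rational(-6607, 2002) (Y = Add(Mul(155, Pow(-65, -1)), Mul(-141, Pow(154, -1))) = Add(Mul(155, Rational(-1, 65)), Mul(-141, Rational(1, 154))) = Add(Rational(-31, 13), Rational(-141, 154)) = Rational(-6607, 2002) ≈ -3.3002)
Function('j')(C) = Add(22, Pow(C, 2), Mul(62, C)) (Function('j')(C) = Add(Add(Pow(C, 2), Mul(62, C)), 22) = Add(22, Pow(C, 2), Mul(62, C)))
Mul(-1, Function('j')(Y)) = Mul(-1, Add(22, Pow(Rational(-6607, 2002), 2), Mul(62, Rational(-6607, 2002)))) = Mul(-1, Add(22, Rational(43652449, 4008004), Rational(-204817, 1001))) = Mul(-1, Rational(-688258731, 4008004)) = Rational(688258731, 4008004)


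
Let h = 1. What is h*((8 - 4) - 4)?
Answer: 0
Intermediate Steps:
h*((8 - 4) - 4) = 1*((8 - 4) - 4) = 1*(4 - 4) = 1*0 = 0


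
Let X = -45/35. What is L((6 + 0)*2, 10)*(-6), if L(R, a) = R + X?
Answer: -450/7 ≈ -64.286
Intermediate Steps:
X = -9/7 (X = -45*1/35 = -9/7 ≈ -1.2857)
L(R, a) = -9/7 + R (L(R, a) = R - 9/7 = -9/7 + R)
L((6 + 0)*2, 10)*(-6) = (-9/7 + (6 + 0)*2)*(-6) = (-9/7 + 6*2)*(-6) = (-9/7 + 12)*(-6) = (75/7)*(-6) = -450/7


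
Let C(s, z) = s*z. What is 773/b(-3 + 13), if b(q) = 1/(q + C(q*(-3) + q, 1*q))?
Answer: -146870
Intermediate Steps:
b(q) = 1/(q - 2*q²) (b(q) = 1/(q + (q*(-3) + q)*(1*q)) = 1/(q + (-3*q + q)*q) = 1/(q + (-2*q)*q) = 1/(q - 2*q²))
773/b(-3 + 13) = 773/((1/((-3 + 13)*(1 - 2*(-3 + 13))))) = 773/((1/(10*(1 - 2*10)))) = 773/((1/(10*(1 - 20)))) = 773/(((⅒)/(-19))) = 773/(((⅒)*(-1/19))) = 773/(-1/190) = 773*(-190) = -146870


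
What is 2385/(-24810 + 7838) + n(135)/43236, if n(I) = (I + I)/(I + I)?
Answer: -12887611/91725174 ≈ -0.14050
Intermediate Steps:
n(I) = 1 (n(I) = (2*I)/((2*I)) = (2*I)*(1/(2*I)) = 1)
2385/(-24810 + 7838) + n(135)/43236 = 2385/(-24810 + 7838) + 1/43236 = 2385/(-16972) + 1*(1/43236) = 2385*(-1/16972) + 1/43236 = -2385/16972 + 1/43236 = -12887611/91725174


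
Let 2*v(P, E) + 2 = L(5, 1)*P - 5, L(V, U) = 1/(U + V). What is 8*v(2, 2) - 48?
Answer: -224/3 ≈ -74.667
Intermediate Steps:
v(P, E) = -7/2 + P/12 (v(P, E) = -1 + (P/(1 + 5) - 5)/2 = -1 + (P/6 - 5)/2 = -1 + (-5 + P/6)/2 = -1 + (-5/2 + P/12) = -7/2 + P/12)
8*v(2, 2) - 48 = 8*(-7/2 + (1/12)*2) - 48 = 8*(-7/2 + ⅙) - 48 = 8*(-10/3) - 48 = -80/3 - 48 = -224/3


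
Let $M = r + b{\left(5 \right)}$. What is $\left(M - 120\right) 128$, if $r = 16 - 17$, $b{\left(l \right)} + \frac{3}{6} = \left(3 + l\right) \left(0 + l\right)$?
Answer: $-10432$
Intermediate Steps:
$b{\left(l \right)} = - \frac{1}{2} + l \left(3 + l\right)$ ($b{\left(l \right)} = - \frac{1}{2} + \left(3 + l\right) \left(0 + l\right) = - \frac{1}{2} + \left(3 + l\right) l = - \frac{1}{2} + l \left(3 + l\right)$)
$r = -1$
$M = \frac{77}{2}$ ($M = -1 + \left(- \frac{1}{2} + 5^{2} + 3 \cdot 5\right) = -1 + \left(- \frac{1}{2} + 25 + 15\right) = -1 + \frac{79}{2} = \frac{77}{2} \approx 38.5$)
$\left(M - 120\right) 128 = \left(\frac{77}{2} - 120\right) 128 = \left(- \frac{163}{2}\right) 128 = -10432$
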